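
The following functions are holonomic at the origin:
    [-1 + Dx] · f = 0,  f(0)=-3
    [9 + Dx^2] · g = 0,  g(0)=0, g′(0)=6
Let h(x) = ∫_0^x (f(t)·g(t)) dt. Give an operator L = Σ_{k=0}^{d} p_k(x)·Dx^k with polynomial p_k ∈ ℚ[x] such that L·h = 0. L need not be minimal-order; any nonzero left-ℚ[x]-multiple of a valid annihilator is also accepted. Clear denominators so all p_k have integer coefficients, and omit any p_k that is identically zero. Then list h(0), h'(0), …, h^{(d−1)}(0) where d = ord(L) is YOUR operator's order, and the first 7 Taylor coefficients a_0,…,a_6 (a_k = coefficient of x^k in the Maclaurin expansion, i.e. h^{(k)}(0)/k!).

L = 10·Dx - 2·Dx^2 + Dx^3  (order 3).
h: a_k = 0, 0, -9, -6, 9/2, 24/5, 1/10, …
ICs: h(0) = 0, h′(0) = 0, h′′(0) = -18.

f: a_k = -3, -3, -3/2, -1/2, -1/8, -1/40, -1/240, …
g: a_k = 0, 6, 0, -9, 0, 81/20, 0, …
L₀ := L_f ⊗_s L_g (sym. prod.), ord ≤ 2.
h=∫₀ˣh₀: take L = L₀·Dx.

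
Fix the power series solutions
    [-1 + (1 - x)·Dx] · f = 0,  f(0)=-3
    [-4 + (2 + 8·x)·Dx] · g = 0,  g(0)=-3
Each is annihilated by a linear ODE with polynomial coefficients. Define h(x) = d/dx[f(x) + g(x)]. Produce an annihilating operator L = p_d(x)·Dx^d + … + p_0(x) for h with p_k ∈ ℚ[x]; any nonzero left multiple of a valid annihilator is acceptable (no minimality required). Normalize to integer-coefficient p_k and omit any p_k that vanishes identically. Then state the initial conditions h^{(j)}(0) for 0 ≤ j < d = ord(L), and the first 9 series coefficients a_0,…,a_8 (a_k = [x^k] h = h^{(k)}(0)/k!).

f: a_k = -3, -3, -3, -3, -3, -3, -3, -3, -3, …
g: a_k = -3, -6, 6, -12, 30, -84, 252, -792, 2574, …
Sum ⇒ L₀ = lclm(L_f,L_g) in ℚ(x)⟨Dx⟩.
h₀' ⇒ L via d/dx closure of L₀.
L = (-18 - 12·x) + (3 - 36·x - 42·x^2)·Dx + (2 + 9·x + x^2 - 12·x^3)·Dx^2  (order 2).
h: a_k = -9, 6, -45, 108, -435, 1494, -5565, 20568, -77247, …
ICs: h(0) = -9, h′(0) = 6.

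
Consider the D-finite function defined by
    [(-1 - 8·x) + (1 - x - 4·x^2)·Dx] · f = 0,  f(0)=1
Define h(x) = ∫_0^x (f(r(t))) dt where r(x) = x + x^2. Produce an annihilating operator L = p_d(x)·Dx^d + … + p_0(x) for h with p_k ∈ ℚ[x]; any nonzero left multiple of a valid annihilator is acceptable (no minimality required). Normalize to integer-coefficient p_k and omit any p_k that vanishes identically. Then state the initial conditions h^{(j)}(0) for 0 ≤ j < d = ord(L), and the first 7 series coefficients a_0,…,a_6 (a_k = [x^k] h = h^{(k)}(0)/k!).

f: a_k = 1, 1, 5, 9, 29, 65, 181, …
L₀ from L_f via x↦r, Dx↦r'^{-1}Dx.
h=∫₀ˣh₀: take L = L₀·Dx.
L = (1 + 10·x + 24·x^2 + 16·x^3)·Dx + (-1 + x + 5·x^2 + 8·x^3 + 4·x^4)·Dx^2  (order 2).
h: a_k = 0, 1, 1/2, 2, 19/4, 61/5, 104/3, …
ICs: h(0) = 0, h′(0) = 1.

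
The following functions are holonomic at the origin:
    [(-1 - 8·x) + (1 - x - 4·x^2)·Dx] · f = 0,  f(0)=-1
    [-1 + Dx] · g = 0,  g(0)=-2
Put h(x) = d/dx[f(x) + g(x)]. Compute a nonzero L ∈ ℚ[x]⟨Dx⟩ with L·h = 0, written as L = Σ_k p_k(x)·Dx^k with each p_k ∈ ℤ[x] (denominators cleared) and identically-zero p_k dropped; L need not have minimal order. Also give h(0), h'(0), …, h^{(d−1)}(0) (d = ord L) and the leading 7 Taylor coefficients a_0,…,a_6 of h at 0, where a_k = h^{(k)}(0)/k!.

f: a_k = -1, -1, -5, -9, -29, -65, -181, …
g: a_k = -2, -2, -1, -1/3, -1/12, -1/60, -1/360, …
Sum ⇒ L₀ = lclm(L_f,L_g) in ℚ(x)⟨Dx⟩.
h=h₀': d/dx-closure on L₀ ⇒ L.
L = (44 + 466·x + 544·x^2 + 1728·x^3 + 384·x^4) + (-53 - 474·x - 599·x^2 - 1584·x^3 + 80·x^4 + 128·x^5)·Dx + (9 + 8·x + 55·x^2 - 144·x^3 - 464·x^4 - 128·x^5)·Dx^2  (order 2).
h: a_k = -3, -12, -28, -349/3, -3901/12, -65161/60, -1111321/360, …
ICs: h(0) = -3, h′(0) = -12.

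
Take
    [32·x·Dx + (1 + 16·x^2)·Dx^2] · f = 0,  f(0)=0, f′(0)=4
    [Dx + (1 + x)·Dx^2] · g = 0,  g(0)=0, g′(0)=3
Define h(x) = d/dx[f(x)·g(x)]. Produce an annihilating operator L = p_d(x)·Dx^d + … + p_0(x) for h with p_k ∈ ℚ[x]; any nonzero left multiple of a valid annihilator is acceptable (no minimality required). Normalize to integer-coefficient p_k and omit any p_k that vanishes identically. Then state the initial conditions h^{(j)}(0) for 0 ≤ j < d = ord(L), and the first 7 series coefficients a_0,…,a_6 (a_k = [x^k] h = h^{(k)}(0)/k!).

f: a_k = 0, 4, 0, -64/3, 0, 1024/5, 0, …
g: a_k = 0, 3, -3/2, 1, -3/4, 3/5, -1/2, …
Product ⇒ symmetric product L₀, ord ≤ 4.
Derive L from L₀ (diff closure).
L = (4224 + 8384·x + 204800·x^2 + 531456·x^3 + 491520·x^4 + 212992·x^5 + 262144·x^7) + (4098 + 28864·x + 258368·x^2 + 1045504·x^3 + 1798144·x^4 + 1523712·x^5 + 573440·x^6 + 786432·x^7 + 917504·x^8)·Dx + (132 + 8644·x + 37632·x^2 + 196032·x^3 + 614400·x^4 + 955392·x^5 + 786432·x^6 + 540672·x^7 + 786432·x^8 + 524288·x^9)·Dx^2 + (65 + 258·x + 2497·x^2 + 8576·x^3 + 30336·x^4 + 76800·x^5 + 118272·x^6 + 98304·x^7 + 98304·x^8 + 131072·x^9 + 65536·x^10)·Dx^3  (order 3).
h: a_k = 0, 24, -18, -240, 145, 17864/5, -10262/5, …
ICs: h(0) = 0, h′(0) = 24, h′′(0) = -36.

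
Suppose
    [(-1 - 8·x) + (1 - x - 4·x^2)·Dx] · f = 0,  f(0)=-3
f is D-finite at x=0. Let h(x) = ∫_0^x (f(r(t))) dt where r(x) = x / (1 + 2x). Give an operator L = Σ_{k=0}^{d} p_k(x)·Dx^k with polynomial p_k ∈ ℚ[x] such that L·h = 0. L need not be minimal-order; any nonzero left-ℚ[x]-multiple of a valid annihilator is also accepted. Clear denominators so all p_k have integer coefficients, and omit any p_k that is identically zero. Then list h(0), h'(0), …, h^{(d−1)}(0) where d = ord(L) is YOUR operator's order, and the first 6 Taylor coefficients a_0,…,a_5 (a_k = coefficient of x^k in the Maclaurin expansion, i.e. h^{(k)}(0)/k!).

f: a_k = -3, -3, -15, -27, -87, -195, …
L₀ from L_f via x↦r, Dx↦r'^{-1}Dx.
Integrate: L := L₀·Dx.
L = (1 + 10·x)·Dx + (-1 - 5·x - 4·x^2 + 4·x^3)·Dx^2  (order 2).
h: a_k = 0, -3, -3/2, -3, 21/4, -81/5, …
ICs: h(0) = 0, h′(0) = -3.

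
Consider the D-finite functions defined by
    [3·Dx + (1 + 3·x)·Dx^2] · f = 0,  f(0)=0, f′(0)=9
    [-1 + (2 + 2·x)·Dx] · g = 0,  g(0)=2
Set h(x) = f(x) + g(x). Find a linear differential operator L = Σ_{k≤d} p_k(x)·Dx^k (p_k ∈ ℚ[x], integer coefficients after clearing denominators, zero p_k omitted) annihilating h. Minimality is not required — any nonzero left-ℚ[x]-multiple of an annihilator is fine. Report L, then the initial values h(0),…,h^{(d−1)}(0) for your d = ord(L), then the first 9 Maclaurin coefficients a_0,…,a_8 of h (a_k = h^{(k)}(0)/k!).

f: a_k = 0, 9, -27/2, 27, -243/4, 729/5, -729/2, 6561/7, -19683/8, …
g: a_k = 2, 1, -1/4, 1/8, -5/64, 7/128, -21/512, 33/1024, -429/16384, …
Weyl lclm of L_f,L_g ⇒ L₀ (ord ≤ 3).
L = (27 + 9·x)·Dx + (69 + 126·x + 45·x^2)·Dx^2 + (10 + 46·x + 54·x^2 + 18·x^3)·Dx^3  (order 3).
h: a_k = 2, 10, -55/4, 217/8, -3893/64, 93347/640, -186645/512, 6718695/7168, -40311213/16384, …
ICs: h(0) = 2, h′(0) = 10, h′′(0) = -55/2.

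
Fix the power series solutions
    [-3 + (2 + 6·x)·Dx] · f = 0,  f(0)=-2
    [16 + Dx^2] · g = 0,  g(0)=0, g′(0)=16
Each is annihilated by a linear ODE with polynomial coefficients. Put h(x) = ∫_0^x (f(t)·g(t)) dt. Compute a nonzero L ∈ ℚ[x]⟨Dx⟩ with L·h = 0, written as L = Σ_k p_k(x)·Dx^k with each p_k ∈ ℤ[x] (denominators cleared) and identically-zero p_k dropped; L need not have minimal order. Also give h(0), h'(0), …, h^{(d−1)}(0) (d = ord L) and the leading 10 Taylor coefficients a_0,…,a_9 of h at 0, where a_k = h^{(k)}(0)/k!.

L = (91 + 384·x + 576·x^2)·Dx + (-12 - 36·x)·Dx^2 + (4 + 24·x + 36·x^2)·Dx^3  (order 3).
h: a_k = 0, 0, -16, -16, 91/3, 74/5, -3781/360, -6841/280, 3137023/80640, -855943/12096, …
ICs: h(0) = 0, h′(0) = 0, h′′(0) = -32.

f: a_k = -2, -3, 9/4, -27/8, 405/64, -1701/128, 15309/512, -72171/1024, 2814669/16384, -14073345/32768, …
g: a_k = 0, 16, 0, -128/3, 0, 512/15, 0, -4096/315, 0, 8192/2835, …
L₀ := L_f ⊗_s L_g (sym. prod.), ord ≤ 2.
h=∫h₀ ⇒ L = L₀·Dx.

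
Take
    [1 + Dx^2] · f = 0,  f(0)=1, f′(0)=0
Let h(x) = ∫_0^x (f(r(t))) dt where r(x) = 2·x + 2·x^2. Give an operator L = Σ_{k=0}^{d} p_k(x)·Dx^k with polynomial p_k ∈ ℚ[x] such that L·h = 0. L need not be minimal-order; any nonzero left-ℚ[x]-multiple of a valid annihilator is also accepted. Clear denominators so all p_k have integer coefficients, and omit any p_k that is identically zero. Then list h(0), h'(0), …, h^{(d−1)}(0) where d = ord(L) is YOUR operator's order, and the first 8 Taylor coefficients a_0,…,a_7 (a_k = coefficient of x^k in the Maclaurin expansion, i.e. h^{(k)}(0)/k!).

L = (4 + 24·x + 48·x^2 + 32·x^3)·Dx - 2·Dx^2 + (1 + 2·x)·Dx^3  (order 3).
h: a_k = 0, 1, 0, -2/3, -1, -4/15, 4/9, 176/315, …
ICs: h(0) = 0, h′(0) = 1, h′′(0) = 0.

f: a_k = 1, 0, -1/2, 0, 1/24, 0, -1/720, 0, …
f∘r: x↦r, Dx↦Dx/r' in L_f ⇒ L₀.
∫: right-multiply L₀ by Dx.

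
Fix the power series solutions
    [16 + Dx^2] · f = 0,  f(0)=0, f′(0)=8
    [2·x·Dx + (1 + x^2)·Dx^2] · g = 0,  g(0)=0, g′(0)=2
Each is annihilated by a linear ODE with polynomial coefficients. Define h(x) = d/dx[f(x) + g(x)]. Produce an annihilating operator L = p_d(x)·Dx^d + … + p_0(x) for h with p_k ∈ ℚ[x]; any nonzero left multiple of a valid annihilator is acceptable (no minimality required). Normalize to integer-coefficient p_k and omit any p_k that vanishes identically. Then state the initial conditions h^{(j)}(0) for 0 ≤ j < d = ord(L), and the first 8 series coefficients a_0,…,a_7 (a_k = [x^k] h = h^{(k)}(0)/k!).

L = (64·x + 704·x^3 + 256·x^5) + (112 + 416·x^2 + 432·x^4 + 128·x^6)·Dx + (4·x + 44·x^3 + 16·x^5)·Dx^2 + (7 + 26·x^2 + 27·x^4 + 8·x^6)·Dx^3  (order 3).
h: a_k = 10, 0, -66, 0, 262/3, 0, -2138/45, 0, …
ICs: h(0) = 10, h′(0) = 0, h′′(0) = -132.

f: a_k = 0, 8, 0, -64/3, 0, 256/15, 0, -2048/315, …
g: a_k = 0, 2, 0, -2/3, 0, 2/5, 0, -2/7, …
f+g: L₀ = lclm(L_f,L_g), ord ≤ 2+2.
Differentiate: ansatz ord ≤ ord L₀ ⇒ L.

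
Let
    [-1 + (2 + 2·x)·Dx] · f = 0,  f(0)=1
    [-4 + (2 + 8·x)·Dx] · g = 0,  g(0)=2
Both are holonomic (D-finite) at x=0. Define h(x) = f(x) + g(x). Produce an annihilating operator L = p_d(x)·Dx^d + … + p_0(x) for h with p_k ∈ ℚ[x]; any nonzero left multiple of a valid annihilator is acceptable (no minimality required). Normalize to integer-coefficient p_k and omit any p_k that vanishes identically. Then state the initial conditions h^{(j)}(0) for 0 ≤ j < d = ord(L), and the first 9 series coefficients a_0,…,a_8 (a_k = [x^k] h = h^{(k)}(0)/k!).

L = -2 + (5 + 8·x)·Dx + (2 + 10·x + 8·x^2)·Dx^2  (order 2).
h: a_k = 3, 9/2, -33/8, 129/16, -2565/128, 14343/256, -172053/1024, 1081377/2048, -56230317/32768, …
ICs: h(0) = 3, h′(0) = 9/2.

f: a_k = 1, 1/2, -1/8, 1/16, -5/128, 7/256, -21/1024, 33/2048, -429/32768, …
g: a_k = 2, 4, -4, 8, -20, 56, -168, 528, -1716, …
f+g: L₀ = lclm(L_f,L_g), ord ≤ 1+1.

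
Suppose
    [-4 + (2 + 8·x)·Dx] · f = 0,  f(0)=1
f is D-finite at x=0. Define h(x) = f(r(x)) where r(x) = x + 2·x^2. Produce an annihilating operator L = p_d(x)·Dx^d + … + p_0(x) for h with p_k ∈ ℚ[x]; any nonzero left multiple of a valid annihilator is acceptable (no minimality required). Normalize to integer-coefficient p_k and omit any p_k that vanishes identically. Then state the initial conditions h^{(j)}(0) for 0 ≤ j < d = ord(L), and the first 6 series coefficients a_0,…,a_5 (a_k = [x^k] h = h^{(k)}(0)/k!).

f: a_k = 1, 2, -2, 4, -10, 28, …
h₀=f(r): pull back L_f along r ⇒ L₀.
L = (-2 - 8·x) + (1 + 4·x + 8·x^2)·Dx  (order 1).
h: a_k = 1, 2, 2, -4, 6, -4, …
ICs: h(0) = 1.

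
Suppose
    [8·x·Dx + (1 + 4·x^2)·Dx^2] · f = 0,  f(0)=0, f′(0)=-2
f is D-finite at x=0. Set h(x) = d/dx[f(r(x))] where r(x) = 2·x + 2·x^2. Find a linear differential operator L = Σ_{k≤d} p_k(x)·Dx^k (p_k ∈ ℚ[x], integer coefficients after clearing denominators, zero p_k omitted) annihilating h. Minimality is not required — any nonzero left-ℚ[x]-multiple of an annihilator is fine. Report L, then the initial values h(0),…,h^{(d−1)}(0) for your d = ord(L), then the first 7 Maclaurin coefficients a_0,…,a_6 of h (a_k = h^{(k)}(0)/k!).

L = (-2 + 32·x + 128·x^2 + 192·x^3 + 96·x^4) + (1 + 2·x + 16·x^2 + 64·x^3 + 80·x^4 + 32·x^5)·Dx  (order 1).
h: a_k = -4, -8, 64, 256, -704, -6016, 2048, …
ICs: h(0) = -4.

f: a_k = 0, -2, 0, 8/3, 0, -32/5, 0, …
L₀ from L_f via x↦r, Dx↦r'^{-1}Dx.
h=h₀': d/dx-closure on L₀ ⇒ L.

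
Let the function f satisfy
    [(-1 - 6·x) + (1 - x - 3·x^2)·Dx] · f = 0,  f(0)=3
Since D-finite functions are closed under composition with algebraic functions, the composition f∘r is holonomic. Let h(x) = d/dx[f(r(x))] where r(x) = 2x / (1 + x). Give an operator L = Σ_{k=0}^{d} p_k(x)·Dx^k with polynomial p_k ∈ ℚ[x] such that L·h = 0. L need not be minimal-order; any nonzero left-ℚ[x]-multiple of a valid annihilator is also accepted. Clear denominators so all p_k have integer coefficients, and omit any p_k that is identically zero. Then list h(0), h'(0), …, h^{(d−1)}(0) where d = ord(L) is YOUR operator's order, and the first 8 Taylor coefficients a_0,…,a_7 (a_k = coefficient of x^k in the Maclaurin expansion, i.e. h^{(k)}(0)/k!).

L = (14 + 78·x + 546·x^2 + 338·x^3) + (-1 - 14·x + 182·x^3 + 169·x^4)·Dx  (order 1).
h: a_k = 6, 84, 234, 2184, 5070, 42588, 92274, 738192, …
ICs: h(0) = 6.

f: a_k = 3, 3, 12, 21, 57, 120, 291, 651, …
Substitute x→r, Dx→(1/r')Dx; clear ⇒ L₀.
Differentiate: ansatz ord ≤ ord L₀ ⇒ L.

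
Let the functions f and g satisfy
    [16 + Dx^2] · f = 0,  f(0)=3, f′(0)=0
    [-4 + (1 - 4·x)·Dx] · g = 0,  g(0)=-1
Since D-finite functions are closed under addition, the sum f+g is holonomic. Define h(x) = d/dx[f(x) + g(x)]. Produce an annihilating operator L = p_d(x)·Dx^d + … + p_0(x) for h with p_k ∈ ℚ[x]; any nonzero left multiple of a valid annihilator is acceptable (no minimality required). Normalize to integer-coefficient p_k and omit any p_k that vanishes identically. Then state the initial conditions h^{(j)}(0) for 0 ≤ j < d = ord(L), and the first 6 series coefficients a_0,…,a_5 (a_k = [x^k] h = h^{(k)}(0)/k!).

L = (1664 - 1024·x + 2048·x^2) + (-112 + 576·x - 768·x^2 + 1024·x^3)·Dx + (104 - 64·x + 128·x^2)·Dx^2 + (-7 + 36·x - 48·x^2 + 64·x^3)·Dx^3  (order 3).
h: a_k = -4, -80, -192, -896, -5120, -123392/5, …
ICs: h(0) = -4, h′(0) = -80, h′′(0) = -384.

f: a_k = 3, 0, -24, 0, 32, 0, …
g: a_k = -1, -4, -16, -64, -256, -1024, …
h₀=f+g: left-lcm gives L₀, ord ≤ 3.
h=h₀': d/dx-closure on L₀ ⇒ L.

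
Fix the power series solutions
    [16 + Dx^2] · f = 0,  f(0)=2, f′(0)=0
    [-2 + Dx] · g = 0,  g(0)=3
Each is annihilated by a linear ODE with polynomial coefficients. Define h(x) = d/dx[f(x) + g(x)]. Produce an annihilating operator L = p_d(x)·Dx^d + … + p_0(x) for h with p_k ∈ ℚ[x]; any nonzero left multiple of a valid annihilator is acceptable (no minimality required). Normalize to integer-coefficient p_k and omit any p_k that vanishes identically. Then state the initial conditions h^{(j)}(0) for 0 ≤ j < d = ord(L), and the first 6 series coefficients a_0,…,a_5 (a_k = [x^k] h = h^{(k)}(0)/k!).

f: a_k = 2, 0, -16, 0, 64/3, 0, …
g: a_k = 3, 6, 6, 4, 2, 4/5, …
Weyl lclm of L_f,L_g ⇒ L₀ (ord ≤ 3).
h=h₀': d/dx-closure on L₀ ⇒ L.
L = 32 - 16·Dx + 2·Dx^2 - Dx^3  (order 3).
h: a_k = 6, -20, 12, 280/3, 4, -200/3, …
ICs: h(0) = 6, h′(0) = -20, h′′(0) = 24.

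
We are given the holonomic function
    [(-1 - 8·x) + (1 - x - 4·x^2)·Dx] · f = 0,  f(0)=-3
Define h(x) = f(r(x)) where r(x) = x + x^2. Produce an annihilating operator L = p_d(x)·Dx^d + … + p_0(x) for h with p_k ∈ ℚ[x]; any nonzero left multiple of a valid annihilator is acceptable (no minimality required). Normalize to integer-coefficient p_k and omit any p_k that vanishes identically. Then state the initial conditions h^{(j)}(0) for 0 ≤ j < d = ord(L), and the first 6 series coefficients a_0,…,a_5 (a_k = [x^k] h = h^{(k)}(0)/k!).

f: a_k = -3, -3, -15, -27, -87, -195, …
Change of var in L_f (x↦r) gives L₀.
L = (1 + 10·x + 24·x^2 + 16·x^3) + (-1 + x + 5·x^2 + 8·x^3 + 4·x^4)·Dx  (order 1).
h: a_k = -3, -3, -18, -57, -183, -624, …
ICs: h(0) = -3.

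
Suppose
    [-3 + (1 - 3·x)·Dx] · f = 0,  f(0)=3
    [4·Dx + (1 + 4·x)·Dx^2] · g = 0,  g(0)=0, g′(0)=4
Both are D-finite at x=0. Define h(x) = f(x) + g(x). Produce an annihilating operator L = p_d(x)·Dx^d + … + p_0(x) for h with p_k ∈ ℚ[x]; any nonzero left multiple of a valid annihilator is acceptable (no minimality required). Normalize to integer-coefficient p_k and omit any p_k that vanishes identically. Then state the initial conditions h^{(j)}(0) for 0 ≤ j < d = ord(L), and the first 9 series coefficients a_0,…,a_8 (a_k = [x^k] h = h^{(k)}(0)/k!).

f: a_k = 3, 9, 27, 81, 243, 729, 2187, 6561, 19683, …
g: a_k = 0, 4, -8, 64/3, -64, 1024/5, -2048/3, 16384/7, -8192, …
f+g: L₀ = lclm(L_f,L_g), ord ≤ 1+2.
L = (204 + 144·x)·Dx + (11 + 312·x + 288·x^2)·Dx^2 + (-5 - 11·x + 54·x^2 + 72·x^3)·Dx^3  (order 3).
h: a_k = 3, 13, 19, 307/3, 179, 4669/5, 4513/3, 62311/7, 11491, …
ICs: h(0) = 3, h′(0) = 13, h′′(0) = 38.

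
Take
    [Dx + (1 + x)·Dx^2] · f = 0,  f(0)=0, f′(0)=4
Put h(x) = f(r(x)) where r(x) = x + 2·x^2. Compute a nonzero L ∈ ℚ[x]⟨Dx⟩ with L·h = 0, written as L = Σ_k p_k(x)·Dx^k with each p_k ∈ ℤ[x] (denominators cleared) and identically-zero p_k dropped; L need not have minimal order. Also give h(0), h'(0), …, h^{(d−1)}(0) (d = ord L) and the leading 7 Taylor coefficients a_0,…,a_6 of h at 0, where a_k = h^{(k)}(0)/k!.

f: a_k = 0, 4, -2, 4/3, -1, 4/5, -2/3, …
Substitute x→r, Dx→(1/r')Dx; clear ⇒ L₀.
L = (-3 + 4·x + 8·x^2)·Dx + (1 + 5·x + 6·x^2 + 8·x^3)·Dx^2  (order 2).
h: a_k = 0, 4, 6, -20/3, -1, 44/5, -6, …
ICs: h(0) = 0, h′(0) = 4.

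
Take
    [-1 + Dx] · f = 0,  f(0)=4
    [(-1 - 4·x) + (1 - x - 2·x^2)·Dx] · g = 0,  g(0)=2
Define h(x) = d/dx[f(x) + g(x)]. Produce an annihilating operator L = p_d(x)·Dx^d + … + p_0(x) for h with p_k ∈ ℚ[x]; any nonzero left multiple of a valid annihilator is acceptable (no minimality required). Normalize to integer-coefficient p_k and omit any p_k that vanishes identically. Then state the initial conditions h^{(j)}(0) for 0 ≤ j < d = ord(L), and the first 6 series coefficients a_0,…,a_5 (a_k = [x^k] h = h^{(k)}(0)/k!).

f: a_k = 4, 4, 2, 2/3, 1/6, 1/30, …
g: a_k = 2, 2, 6, 10, 22, 42, …
Weyl lclm of L_f,L_g ⇒ L₀ (ord ≤ 2).
h=h₀': d/dx-closure on L₀ ⇒ L.
L = (24 + 138·x + 144·x^2 + 240·x^3 + 48·x^4) + (-29 - 142·x - 155·x^2 - 200·x^3 + 20·x^4 + 16·x^5)·Dx + (5 + 4·x + 11·x^2 - 40·x^3 - 68·x^4 - 16·x^5)·Dx^2  (order 2).
h: a_k = 6, 16, 32, 266/3, 1261/6, 15481/30, …
ICs: h(0) = 6, h′(0) = 16.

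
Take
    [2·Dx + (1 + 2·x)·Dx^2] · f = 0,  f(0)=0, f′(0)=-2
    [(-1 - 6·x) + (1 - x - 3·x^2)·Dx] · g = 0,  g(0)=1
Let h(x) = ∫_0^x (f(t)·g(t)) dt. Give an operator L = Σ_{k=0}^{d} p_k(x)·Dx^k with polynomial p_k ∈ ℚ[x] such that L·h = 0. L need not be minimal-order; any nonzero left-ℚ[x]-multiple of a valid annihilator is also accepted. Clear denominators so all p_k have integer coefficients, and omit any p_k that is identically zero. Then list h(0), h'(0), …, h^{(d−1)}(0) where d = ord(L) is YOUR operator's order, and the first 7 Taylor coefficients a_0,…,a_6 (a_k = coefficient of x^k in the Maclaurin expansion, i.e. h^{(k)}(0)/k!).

f: a_k = 0, -2, 2, -8/3, 4, -32/5, 32/3, …
g: a_k = 1, 1, 4, 7, 19, 40, 97, …
Product ⇒ symmetric product L₀, ord ≤ 2.
h=∫₀ˣh₀: take L = L₀·Dx.
L = (8 + 24·x)·Dx + (18·x + 30·x^2)·Dx^2 + (-1 - x + 5·x^2 + 6·x^3)·Dx^3  (order 3).
h: a_k = 0, 0, -1, 0, -13/6, -14/15, -278/45, …
ICs: h(0) = 0, h′(0) = 0, h′′(0) = -2.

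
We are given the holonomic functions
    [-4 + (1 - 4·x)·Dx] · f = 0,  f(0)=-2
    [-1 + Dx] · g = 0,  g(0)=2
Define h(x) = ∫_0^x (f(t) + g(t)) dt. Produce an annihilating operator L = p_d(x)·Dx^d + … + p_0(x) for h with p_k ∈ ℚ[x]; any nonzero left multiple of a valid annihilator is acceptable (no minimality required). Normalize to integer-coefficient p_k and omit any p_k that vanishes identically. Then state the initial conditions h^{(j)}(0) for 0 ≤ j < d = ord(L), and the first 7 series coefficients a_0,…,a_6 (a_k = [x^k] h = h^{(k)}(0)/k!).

f: a_k = -2, -8, -32, -128, -512, -2048, -8192, …
g: a_k = 2, 2, 1, 1/3, 1/12, 1/60, 1/360, …
f+g: L₀ = lclm(L_f,L_g), ord ≤ 1+1.
h=∫h₀ ⇒ L = L₀·Dx.
L = (-28 - 16·x)·Dx + (31 + 8·x - 16·x^2)·Dx^2 + (-3 + 8·x + 16·x^2)·Dx^3  (order 3).
h: a_k = 0, 0, -3, -31/3, -383/12, -6143/60, -122879/360, …
ICs: h(0) = 0, h′(0) = 0, h′′(0) = -6.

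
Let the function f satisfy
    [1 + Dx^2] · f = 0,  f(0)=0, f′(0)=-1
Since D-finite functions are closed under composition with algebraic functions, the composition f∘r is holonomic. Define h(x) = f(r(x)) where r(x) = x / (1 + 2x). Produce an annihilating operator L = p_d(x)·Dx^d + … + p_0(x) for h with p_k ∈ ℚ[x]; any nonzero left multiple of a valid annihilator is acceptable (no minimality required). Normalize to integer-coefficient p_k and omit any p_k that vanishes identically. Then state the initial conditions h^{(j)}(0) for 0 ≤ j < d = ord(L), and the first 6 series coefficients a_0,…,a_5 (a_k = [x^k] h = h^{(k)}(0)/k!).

L = 1 + (4 + 24·x + 48·x^2 + 32·x^3)·Dx + (1 + 8·x + 24·x^2 + 32·x^3 + 16·x^4)·Dx^2  (order 2).
h: a_k = 0, -1, 2, -23/6, 7, -1441/120, …
ICs: h(0) = 0, h′(0) = -1.

f: a_k = 0, -1, 0, 1/6, 0, -1/120, …
Change of var in L_f (x↦r) gives L₀.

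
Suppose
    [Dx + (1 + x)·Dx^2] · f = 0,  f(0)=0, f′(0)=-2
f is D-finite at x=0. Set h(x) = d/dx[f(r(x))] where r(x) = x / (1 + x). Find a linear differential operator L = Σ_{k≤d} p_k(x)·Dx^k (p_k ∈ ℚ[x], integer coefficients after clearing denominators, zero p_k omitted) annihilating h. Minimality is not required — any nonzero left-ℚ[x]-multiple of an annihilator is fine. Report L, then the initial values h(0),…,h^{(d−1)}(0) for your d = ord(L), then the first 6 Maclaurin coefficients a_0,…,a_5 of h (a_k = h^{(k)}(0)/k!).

L = (3 + 4·x) + (1 + 3·x + 2·x^2)·Dx  (order 1).
h: a_k = -2, 6, -14, 30, -62, 126, …
ICs: h(0) = -2.

f: a_k = 0, -2, 1, -2/3, 1/2, -2/5, …
f∘r: x↦r, Dx↦Dx/r' in L_f ⇒ L₀.
Derive L from L₀ (diff closure).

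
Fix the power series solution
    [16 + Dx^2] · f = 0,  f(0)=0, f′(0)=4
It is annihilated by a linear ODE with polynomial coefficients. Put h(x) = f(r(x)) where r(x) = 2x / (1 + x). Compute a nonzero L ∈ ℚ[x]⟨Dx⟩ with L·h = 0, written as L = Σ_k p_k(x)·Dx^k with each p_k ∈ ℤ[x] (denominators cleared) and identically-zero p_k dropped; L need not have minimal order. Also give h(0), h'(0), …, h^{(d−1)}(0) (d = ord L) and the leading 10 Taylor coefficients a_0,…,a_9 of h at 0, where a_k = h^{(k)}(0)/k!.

f: a_k = 0, 4, 0, -32/3, 0, 128/15, 0, -1024/315, 0, 2048/2835, …
h₀=f(r): pull back L_f along r ⇒ L₀.
L = 64 + (2 + 6·x + 6·x^2 + 2·x^3)·Dx + (1 + 4·x + 6·x^2 + 4·x^3 + x^4)·Dx^2  (order 2).
h: a_k = 0, 8, -8, -232/3, 248, -3464/15, -520, 758488/315, -218728/45, 15457432/2835, …
ICs: h(0) = 0, h′(0) = 8.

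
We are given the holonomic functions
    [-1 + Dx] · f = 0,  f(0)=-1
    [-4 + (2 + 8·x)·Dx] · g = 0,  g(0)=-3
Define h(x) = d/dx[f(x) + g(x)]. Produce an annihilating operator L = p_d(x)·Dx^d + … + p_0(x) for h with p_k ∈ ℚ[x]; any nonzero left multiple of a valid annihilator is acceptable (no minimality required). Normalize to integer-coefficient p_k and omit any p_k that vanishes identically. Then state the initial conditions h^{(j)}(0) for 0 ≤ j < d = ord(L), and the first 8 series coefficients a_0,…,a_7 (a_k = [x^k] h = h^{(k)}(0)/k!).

L = (-14 - 8·x) + (11 - 8·x - 16·x^2)·Dx + (3 + 16·x + 16·x^2)·Dx^2  (order 2).
h: a_k = -7, 11, -73/2, 719/6, -10081/24, 181439/120, -3991681/720, 103783679/5040, …
ICs: h(0) = -7, h′(0) = 11.

f: a_k = -1, -1, -1/2, -1/6, -1/24, -1/120, -1/720, -1/5040, …
g: a_k = -3, -6, 6, -12, 30, -84, 252, -792, …
Weyl lclm of L_f,L_g ⇒ L₀ (ord ≤ 2).
h₀' ⇒ L via d/dx closure of L₀.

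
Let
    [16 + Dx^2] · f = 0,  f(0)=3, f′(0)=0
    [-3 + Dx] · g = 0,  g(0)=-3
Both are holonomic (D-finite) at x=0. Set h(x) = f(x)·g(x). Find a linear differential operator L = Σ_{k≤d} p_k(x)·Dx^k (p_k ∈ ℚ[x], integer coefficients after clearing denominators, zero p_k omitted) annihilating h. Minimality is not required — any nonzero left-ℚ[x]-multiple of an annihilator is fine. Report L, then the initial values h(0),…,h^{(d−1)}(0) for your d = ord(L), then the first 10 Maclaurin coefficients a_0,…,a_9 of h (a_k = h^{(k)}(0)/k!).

L = 25 - 6·Dx + Dx^2  (order 2).
h: a_k = -9, -27, 63/2, 351/2, 1581/8, 711/40, -11753/80, -76443/560, -164833/4480, 102453/4480, …
ICs: h(0) = -9, h′(0) = -27.

f: a_k = 3, 0, -24, 0, 32, 0, -256/15, 0, 512/105, 0, …
g: a_k = -3, -9, -27/2, -27/2, -81/8, -243/40, -243/80, -729/560, -2187/4480, -729/4480, …
h₀=f·g: eliminate ⇒ L₀, order ≤ 2·1.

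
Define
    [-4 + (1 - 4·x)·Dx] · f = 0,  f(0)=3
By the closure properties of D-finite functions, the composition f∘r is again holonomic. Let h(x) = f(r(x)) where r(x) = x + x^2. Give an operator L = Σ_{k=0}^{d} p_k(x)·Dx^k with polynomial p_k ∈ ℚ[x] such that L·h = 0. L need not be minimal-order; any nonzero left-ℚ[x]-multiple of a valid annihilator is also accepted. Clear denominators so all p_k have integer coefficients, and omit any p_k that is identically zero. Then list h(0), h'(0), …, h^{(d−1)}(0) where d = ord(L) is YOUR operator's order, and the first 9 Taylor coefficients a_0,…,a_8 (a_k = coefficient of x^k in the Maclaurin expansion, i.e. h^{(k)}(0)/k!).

L = (4 + 8·x) + (-1 + 4·x + 4·x^2)·Dx  (order 1).
h: a_k = 3, 12, 60, 288, 1392, 6720, 32448, 156672, 756480, …
ICs: h(0) = 3.

f: a_k = 3, 12, 48, 192, 768, 3072, 12288, 49152, 196608, …
h₀=f(r): pull back L_f along r ⇒ L₀.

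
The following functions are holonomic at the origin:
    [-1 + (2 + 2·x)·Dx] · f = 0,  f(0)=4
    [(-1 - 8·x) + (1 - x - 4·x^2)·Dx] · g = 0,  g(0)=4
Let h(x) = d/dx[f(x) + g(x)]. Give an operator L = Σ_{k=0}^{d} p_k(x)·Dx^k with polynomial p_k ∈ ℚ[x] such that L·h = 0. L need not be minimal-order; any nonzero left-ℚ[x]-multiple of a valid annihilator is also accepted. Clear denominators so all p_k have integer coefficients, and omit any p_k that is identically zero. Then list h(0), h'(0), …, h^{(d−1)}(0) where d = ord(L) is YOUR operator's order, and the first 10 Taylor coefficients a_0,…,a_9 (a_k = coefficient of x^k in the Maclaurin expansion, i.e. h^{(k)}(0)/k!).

L = (-138 - 1110·x - 2208·x^2 - 3648·x^3 - 1920·x^4) + (-213 - 2334·x - 6429·x^2 - 12816·x^3 - 14352·x^4 - 5760·x^5)·Dx + (42 + 150·x + 246·x^2 - 598·x^3 - 2880·x^4 - 3424·x^5 - 1280·x^6)·Dx^2  (order 2).
h: a_k = 6, 39, 435/4, 3707/8, 83235/64, 555969/128, 6322407/512, 38174291/1024, 1727600931/16384, 9947041925/32768, …
ICs: h(0) = 6, h′(0) = 39.

f: a_k = 4, 2, -1/2, 1/4, -5/32, 7/64, -21/256, 33/512, -429/8192, 715/16384, …
g: a_k = 4, 4, 20, 36, 116, 260, 724, 1764, 4660, 11716, …
h₀=f+g: left-lcm gives L₀, ord ≤ 2.
Differentiate: ansatz ord ≤ ord L₀ ⇒ L.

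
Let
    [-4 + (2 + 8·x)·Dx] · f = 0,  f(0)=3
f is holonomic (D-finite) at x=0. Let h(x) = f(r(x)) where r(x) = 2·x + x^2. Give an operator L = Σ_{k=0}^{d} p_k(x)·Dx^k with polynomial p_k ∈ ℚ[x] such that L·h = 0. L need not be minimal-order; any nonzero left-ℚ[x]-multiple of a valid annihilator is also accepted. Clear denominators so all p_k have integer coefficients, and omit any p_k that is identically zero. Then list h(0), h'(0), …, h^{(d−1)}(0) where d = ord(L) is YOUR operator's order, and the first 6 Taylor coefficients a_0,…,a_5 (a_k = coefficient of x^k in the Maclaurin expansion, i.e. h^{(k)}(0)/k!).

f: a_k = 3, 6, -6, 12, -30, 84, …
f∘r: x↦r, Dx↦Dx/r' in L_f ⇒ L₀.
L = (-4 - 4·x) + (1 + 8·x + 4·x^2)·Dx  (order 1).
h: a_k = 3, 12, -18, 72, -342, 1800, …
ICs: h(0) = 3.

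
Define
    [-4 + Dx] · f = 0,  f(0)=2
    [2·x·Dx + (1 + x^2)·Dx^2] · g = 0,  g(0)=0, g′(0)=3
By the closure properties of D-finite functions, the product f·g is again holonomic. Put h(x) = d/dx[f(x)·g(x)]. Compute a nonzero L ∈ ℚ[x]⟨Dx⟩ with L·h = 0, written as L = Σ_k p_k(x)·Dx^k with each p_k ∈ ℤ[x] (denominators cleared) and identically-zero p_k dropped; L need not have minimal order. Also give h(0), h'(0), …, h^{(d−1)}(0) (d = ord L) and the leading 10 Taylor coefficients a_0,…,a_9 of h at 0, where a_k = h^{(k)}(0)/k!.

f: a_k = 2, 8, 16, 64/3, 64/3, 256/15, 512/45, 2048/315, 1024/315, 4096/2835, …
g: a_k = 0, 3, 0, -1, 0, 3/5, 0, -3/7, 0, 1/3, …
f·g: L₀ = L_f ⊗_s L_g, ord ≤ 1·2.
Derive L from L₀ (diff closure).
L = (28 - 32·x + 76·x^2 - 32·x^3 + 32·x^4) + (-15 + 12·x - 35·x^2 + 12·x^3 - 16·x^4)·Dx + (2 - x + 4·x^2 - x^3 + 2·x^4)·Dx^2  (order 2).
h: a_k = 6, 48, 138, 224, 246, 208, 754/5, 1984/21, 314/7, 15088/945, …
ICs: h(0) = 6, h′(0) = 48.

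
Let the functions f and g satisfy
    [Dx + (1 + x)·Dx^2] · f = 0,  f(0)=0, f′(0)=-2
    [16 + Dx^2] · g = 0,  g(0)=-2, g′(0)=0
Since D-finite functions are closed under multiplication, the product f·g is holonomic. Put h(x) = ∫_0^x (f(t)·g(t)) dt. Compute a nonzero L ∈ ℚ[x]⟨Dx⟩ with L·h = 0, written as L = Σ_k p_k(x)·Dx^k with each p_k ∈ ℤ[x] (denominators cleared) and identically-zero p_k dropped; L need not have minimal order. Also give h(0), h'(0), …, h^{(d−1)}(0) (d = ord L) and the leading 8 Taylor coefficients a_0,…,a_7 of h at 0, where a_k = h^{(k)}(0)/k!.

L = (15072 + 62976·x + 97024·x^2 + 65536·x^3 + 16384·x^4)·Dx + (1984 + 6080·x + 6144·x^2 + 2048·x^3)·Dx^2 + (1950 + 8000·x + 12192·x^2 + 8192·x^3 + 2048·x^4)·Dx^3 + (124 + 380·x + 384·x^2 + 128·x^3)·Dx^4 + (63 + 254·x + 383·x^2 + 256·x^3 + 64·x^4)·Dx^5  (order 5).
h: a_k = 0, 0, 2, -2/3, -23/3, 3, 82/15, -2, …
ICs: h(0) = 0, h′(0) = 0, h′′(0) = 4, h′′′(0) = -4, h′′′′(0) = -184.

f: a_k = 0, -2, 1, -2/3, 1/2, -2/5, 1/3, -2/7, …
g: a_k = -2, 0, 16, 0, -64/3, 0, 512/45, 0, …
h₀=f·g: eliminate ⇒ L₀, order ≤ 2·2.
h=∫h₀ ⇒ L = L₀·Dx.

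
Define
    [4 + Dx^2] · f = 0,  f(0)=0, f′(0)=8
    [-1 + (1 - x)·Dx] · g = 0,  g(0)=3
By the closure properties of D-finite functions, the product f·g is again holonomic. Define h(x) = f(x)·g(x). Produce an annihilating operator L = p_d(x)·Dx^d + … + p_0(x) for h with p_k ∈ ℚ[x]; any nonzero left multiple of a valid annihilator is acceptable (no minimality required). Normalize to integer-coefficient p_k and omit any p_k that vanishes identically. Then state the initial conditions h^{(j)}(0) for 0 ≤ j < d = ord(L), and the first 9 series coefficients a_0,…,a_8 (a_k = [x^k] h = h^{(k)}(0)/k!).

f: a_k = 0, 8, 0, -16/3, 0, 16/15, 0, -32/315, 0, …
g: a_k = 3, 3, 3, 3, 3, 3, 3, 3, 3, …
h₀=f·g: eliminate ⇒ L₀, order ≤ 2·1.
L = (-4 + 4·x) + 2·Dx + (-1 + x)·Dx^2  (order 2).
h: a_k = 0, 24, 24, 8, 8, 56/5, 56/5, 1144/105, 1144/105, …
ICs: h(0) = 0, h′(0) = 24.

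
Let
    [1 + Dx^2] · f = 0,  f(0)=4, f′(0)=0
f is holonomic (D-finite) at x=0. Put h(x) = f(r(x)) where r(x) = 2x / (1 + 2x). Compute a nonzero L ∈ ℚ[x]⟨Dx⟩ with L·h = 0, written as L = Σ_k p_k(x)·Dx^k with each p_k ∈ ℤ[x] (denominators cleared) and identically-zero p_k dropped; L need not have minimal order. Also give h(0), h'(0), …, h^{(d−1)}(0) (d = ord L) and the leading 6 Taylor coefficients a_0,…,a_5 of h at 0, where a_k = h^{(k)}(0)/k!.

f: a_k = 4, 0, -2, 0, 1/6, 0, …
f∘r: x↦r, Dx↦Dx/r' in L_f ⇒ L₀.
L = 4 + (4 + 24·x + 48·x^2 + 32·x^3)·Dx + (1 + 8·x + 24·x^2 + 32·x^3 + 16·x^4)·Dx^2  (order 2).
h: a_k = 4, 0, -8, 32, -280/3, 704/3, …
ICs: h(0) = 4, h′(0) = 0.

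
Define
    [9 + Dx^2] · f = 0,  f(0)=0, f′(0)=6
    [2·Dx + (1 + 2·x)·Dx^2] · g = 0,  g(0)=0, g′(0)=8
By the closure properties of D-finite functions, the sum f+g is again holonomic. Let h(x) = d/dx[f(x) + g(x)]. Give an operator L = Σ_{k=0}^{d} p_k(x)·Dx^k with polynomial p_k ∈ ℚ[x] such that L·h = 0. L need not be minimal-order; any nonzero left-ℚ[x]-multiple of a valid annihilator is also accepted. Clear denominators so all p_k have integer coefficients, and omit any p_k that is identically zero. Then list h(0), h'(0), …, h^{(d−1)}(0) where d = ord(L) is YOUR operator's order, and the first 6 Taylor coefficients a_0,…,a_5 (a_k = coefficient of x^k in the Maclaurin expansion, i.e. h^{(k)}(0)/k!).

f: a_k = 0, 6, 0, -9, 0, 81/20, …
g: a_k = 0, 8, -8, 32/3, -16, 128/5, …
L₀ := lclm(L_f,L_g); ord L₀ ≤ 2+2.
h₀' ⇒ L via d/dx closure of L₀.
L = (594 + 648·x + 648·x^2) + (153 + 630·x + 972·x^2 + 648·x^3)·Dx + (66 + 72·x + 72·x^2)·Dx^2 + (17 + 70·x + 108·x^2 + 72·x^3)·Dx^3  (order 3).
h: a_k = 14, -16, 5, -64, 593/4, -256, …
ICs: h(0) = 14, h′(0) = -16, h′′(0) = 10.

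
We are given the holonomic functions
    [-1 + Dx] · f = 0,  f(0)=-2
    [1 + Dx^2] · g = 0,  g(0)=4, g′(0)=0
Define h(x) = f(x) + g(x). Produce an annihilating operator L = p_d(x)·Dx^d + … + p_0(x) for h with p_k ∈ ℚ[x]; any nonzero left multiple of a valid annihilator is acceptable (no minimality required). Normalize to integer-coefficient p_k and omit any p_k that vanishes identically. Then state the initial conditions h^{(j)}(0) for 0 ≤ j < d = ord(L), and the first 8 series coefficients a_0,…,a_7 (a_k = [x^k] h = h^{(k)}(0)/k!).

f: a_k = -2, -2, -1, -1/3, -1/12, -1/60, -1/360, -1/2520, …
g: a_k = 4, 0, -2, 0, 1/6, 0, -1/180, 0, …
h₀=f+g: left-lcm gives L₀, ord ≤ 3.
L = -1 + Dx - Dx^2 + Dx^3  (order 3).
h: a_k = 2, -2, -3, -1/3, 1/12, -1/60, -1/120, -1/2520, …
ICs: h(0) = 2, h′(0) = -2, h′′(0) = -6.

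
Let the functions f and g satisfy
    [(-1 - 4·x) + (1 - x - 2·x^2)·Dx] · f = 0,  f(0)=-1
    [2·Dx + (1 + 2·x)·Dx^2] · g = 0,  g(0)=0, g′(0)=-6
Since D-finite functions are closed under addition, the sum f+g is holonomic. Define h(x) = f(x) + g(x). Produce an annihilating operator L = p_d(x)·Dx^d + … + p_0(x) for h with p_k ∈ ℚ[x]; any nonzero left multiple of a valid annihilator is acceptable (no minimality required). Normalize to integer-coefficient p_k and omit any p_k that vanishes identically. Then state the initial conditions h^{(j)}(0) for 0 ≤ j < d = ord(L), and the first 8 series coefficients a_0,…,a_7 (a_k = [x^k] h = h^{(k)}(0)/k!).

L = (54 + 228·x + 432·x^2 + 288·x^3 + 192·x^4)·Dx + (11 + 124·x + 464·x^2 + 704·x^3 + 592·x^4 + 320·x^5)·Dx^2 + (-4 - 19·x - 17·x^2 + 42·x^3 + 116·x^4 + 136·x^5 + 64·x^6)·Dx^3  (order 3).
h: a_k = -1, -7, 3, -13, 1, -201/5, -11, -979/7, …
ICs: h(0) = -1, h′(0) = -7, h′′(0) = 6.

f: a_k = -1, -1, -3, -5, -11, -21, -43, -85, …
g: a_k = 0, -6, 6, -8, 12, -96/5, 32, -384/7, …
h₀=f+g: left-lcm gives L₀, ord ≤ 3.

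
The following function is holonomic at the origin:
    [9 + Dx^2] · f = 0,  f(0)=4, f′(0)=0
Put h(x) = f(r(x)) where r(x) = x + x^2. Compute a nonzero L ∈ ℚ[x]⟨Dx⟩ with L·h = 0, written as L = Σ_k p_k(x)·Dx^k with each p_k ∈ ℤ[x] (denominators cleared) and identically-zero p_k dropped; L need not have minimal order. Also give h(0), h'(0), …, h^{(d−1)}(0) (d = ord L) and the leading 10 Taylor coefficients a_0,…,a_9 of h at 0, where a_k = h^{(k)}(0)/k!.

f: a_k = 4, 0, -18, 0, 27/2, 0, -81/20, 0, 729/1120, 0, …
f∘r: x↦r, Dx↦Dx/r' in L_f ⇒ L₀.
L = (9 + 54·x + 108·x^2 + 72·x^3) - 2·Dx + (1 + 2·x)·Dx^2  (order 2).
h: a_k = 4, 0, -18, -36, -9/2, 54, 1539/20, 297/10, -52191/1120, -10611/140, …
ICs: h(0) = 4, h′(0) = 0.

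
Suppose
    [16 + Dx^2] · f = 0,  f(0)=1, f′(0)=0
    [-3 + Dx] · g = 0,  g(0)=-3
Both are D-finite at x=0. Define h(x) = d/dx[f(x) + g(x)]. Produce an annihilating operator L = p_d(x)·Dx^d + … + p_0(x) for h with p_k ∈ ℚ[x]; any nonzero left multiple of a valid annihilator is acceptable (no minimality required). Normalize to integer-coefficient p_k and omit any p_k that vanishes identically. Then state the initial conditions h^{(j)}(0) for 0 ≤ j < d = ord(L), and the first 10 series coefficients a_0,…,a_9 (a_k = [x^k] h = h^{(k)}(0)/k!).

L = 48 - 16·Dx + 3·Dx^2 - Dx^3  (order 3).
h: a_k = -9, -43, -81/2, 13/6, -243/8, -6283/120, -729/80, 45853/5040, -6561/4480, -1225723/362880, …
ICs: h(0) = -9, h′(0) = -43, h′′(0) = -81.

f: a_k = 1, 0, -8, 0, 32/3, 0, -256/45, 0, 512/315, 0, …
g: a_k = -3, -9, -27/2, -27/2, -81/8, -243/40, -243/80, -729/560, -2187/4480, -729/4480, …
h₀=f+g: left-lcm gives L₀, ord ≤ 3.
Differentiate: ansatz ord ≤ ord L₀ ⇒ L.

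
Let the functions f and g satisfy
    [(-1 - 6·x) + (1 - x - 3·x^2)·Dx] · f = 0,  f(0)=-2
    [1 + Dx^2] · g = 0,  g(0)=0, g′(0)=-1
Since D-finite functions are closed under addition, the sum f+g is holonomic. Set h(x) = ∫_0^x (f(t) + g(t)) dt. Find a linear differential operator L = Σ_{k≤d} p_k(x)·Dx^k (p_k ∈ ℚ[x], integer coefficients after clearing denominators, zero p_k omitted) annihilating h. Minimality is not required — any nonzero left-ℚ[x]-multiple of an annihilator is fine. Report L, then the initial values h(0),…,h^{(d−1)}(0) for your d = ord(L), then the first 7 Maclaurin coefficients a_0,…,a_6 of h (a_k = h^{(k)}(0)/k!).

f: a_k = -2, -2, -8, -14, -38, -80, -194, …
g: a_k = 0, -1, 0, 1/6, 0, -1/120, 0, …
Weyl lclm of L_f,L_g ⇒ L₀ (ord ≤ 3).
Integrate: L := L₀·Dx.
L = (43 + 292·x + 307·x^2 + 624·x^3 + 45·x^4 + 54·x^5)·Dx + (-9 - 7·x - 6·x^2 + 91·x^3 + 144·x^4 + 27·x^5 + 27·x^6)·Dx^2 + (43 + 292·x + 307·x^2 + 624·x^3 + 45·x^4 + 54·x^5)·Dx^3 + (-9 - 7·x - 6·x^2 + 91·x^3 + 144·x^4 + 27·x^5 + 27·x^6)·Dx^4  (order 4).
h: a_k = 0, -2, -3/2, -8/3, -83/24, -38/5, -9601/720, …
ICs: h(0) = 0, h′(0) = -2, h′′(0) = -3, h′′′(0) = -16.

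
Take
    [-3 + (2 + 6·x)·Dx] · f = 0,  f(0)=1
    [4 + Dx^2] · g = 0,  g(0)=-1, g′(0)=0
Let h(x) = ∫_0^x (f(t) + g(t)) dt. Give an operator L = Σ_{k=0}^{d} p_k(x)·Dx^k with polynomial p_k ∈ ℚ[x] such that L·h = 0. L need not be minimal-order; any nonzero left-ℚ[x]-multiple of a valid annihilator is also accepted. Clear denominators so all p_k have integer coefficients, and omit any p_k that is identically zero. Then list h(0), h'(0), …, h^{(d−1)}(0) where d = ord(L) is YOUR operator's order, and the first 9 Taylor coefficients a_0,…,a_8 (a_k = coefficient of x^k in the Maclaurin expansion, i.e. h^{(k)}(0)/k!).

f: a_k = 1, 3/2, -9/8, 27/16, -405/128, 1701/256, -15309/1024, 72171/2048, -2814669/32768, …
g: a_k = -1, 0, 2, 0, -2/3, 0, 4/45, 0, -2/315, …
L₀ := lclm(L_f,L_g); ord L₀ ≤ 1+2.
h=∫h₀ ⇒ L = L₀·Dx.
L = (-516 - 1152·x - 1728·x^2)·Dx + (56 + 936·x + 3456·x^2 + 3456·x^3)·Dx^2 + (-129 - 288·x - 432·x^2)·Dx^3 + (14 + 234·x + 864·x^2 + 864·x^3)·Dx^4  (order 4).
h: a_k = 0, 0, 3/4, 7/24, 27/64, -1471/1920, 567/512, -684809/322560, 72171/16384, …
ICs: h(0) = 0, h′(0) = 0, h′′(0) = 3/2, h′′′(0) = 7/4.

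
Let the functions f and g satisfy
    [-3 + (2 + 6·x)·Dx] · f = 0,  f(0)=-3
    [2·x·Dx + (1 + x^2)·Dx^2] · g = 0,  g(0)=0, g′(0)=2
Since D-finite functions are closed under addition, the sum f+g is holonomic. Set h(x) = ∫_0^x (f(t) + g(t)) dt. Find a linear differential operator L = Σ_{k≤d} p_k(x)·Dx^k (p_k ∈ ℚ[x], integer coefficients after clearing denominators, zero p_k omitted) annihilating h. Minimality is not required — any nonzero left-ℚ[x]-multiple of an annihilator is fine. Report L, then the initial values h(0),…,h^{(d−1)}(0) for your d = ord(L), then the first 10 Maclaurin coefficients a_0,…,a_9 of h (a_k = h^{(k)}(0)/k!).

L = (-12 - 90·x + 36·x^2 + 54·x^3)·Dx^2 + (-35 - 48·x - 102·x^2 + 144·x^3 + 189·x^4)·Dx^3 + (-6 - 10·x + 36·x^2 + 44·x^3 + 42·x^4 + 54·x^5)·Dx^4  (order 4).
h: a_k = 0, -3, -5/4, 9/8, -275/192, 243/128, -25003/7680, 6561/1024, -1519687/114688, 938223/32768, …
ICs: h(0) = 0, h′(0) = -3, h′′(0) = -5/2, h′′′(0) = 27/4.

f: a_k = -3, -9/2, 27/8, -81/16, 1215/128, -5103/256, 45927/1024, -216513/2048, 8444007/32768, -42220035/65536, …
g: a_k = 0, 2, 0, -2/3, 0, 2/5, 0, -2/7, 0, 2/9, …
Weyl lclm of L_f,L_g ⇒ L₀ (ord ≤ 3).
Integrate: L := L₀·Dx.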